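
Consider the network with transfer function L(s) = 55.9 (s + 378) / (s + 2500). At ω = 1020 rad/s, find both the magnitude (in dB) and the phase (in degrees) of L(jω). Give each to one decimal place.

|L| = 27.1 dB, ∠L = 47.5°

|j1020 + 378| = √(1020² + 378²) = 1088
|j1020 + 2500| = √(1020² + 2500²) = 2700
|L(j1020)| = 55.9 × 1088 / 2700 = 22.521
20 log₁₀(22.521) = 27.05 dB
∠(j1020 + 378) = arctan(1020/378) = 69.67°
∠(j1020 + 2500) = arctan(1020/2500) = 22.20°
∠L(j1020) = 69.67° − 22.20° = 47.47°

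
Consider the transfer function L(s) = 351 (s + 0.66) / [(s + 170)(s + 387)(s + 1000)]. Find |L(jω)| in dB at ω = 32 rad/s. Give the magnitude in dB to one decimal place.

-75.5 dB

|j32 + 0.66| = √(32² + 0.66²) = 32.01
|j32 + 170| = √(32² + 170²) = 173
|j32 + 387| = √(32² + 387²) = 388.3
|j32 + 1000| = √(32² + 1000²) = 1001
|L(j32)| = 351 × 32.01 / (173 × 388.3 × 1001) = 0.00016716
20 log₁₀(0.00016716) = -75.54 dB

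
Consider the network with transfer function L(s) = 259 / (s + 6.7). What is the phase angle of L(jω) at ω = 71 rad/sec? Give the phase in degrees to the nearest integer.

∠(j71 + 6.7) = arctan(71/6.7) = 84.61°
∠L(j71) = −84.61° = -84.61°

-85°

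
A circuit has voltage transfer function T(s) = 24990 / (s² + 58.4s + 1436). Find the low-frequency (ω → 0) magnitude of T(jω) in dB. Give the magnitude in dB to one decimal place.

24.8 dB

T(0) = 24990 / 1436 = 17.403
20 log₁₀(17.403) = 24.81 dB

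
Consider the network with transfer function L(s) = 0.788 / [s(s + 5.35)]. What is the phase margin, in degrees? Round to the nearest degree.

88°

Gain crossover: |L(jω)| = 1 at ω ≈ 0.147 rad/s.
∠L(j0.147) = −90° − arctan(0.147/5.35) ≈ -91.58°
PM = 180° + (-91.58°) = 88.42°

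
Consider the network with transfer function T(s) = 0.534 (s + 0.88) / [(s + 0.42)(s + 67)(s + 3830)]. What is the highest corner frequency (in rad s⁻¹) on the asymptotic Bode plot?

Break frequencies occur at each pole and zero magnitude: 0.42 rad s⁻¹, 0.88 rad s⁻¹, 67 rad s⁻¹, 3830 rad s⁻¹.
The highest is 3830 rad s⁻¹.

3830 rad s⁻¹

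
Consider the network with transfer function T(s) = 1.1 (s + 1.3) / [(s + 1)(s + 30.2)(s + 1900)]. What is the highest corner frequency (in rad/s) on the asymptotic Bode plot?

Break frequencies occur at each pole and zero magnitude: 1 rad/s, 1.3 rad/s, 30.2 rad/s, 1900 rad/s.
The highest is 1900 rad/s.

1900 rad/s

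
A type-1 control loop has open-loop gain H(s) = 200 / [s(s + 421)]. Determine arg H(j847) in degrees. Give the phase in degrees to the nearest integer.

∠(j847 + 421) = arctan(847/421) = 63.57°
∠(j847) = 90.00°
∠H(j847) = − (63.57° + 90.00°) = -153.57°

-154°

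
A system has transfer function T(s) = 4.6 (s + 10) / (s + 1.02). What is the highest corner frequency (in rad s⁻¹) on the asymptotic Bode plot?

10 rad s⁻¹

Break frequencies occur at each pole and zero magnitude: 1.02 rad s⁻¹, 10 rad s⁻¹.
The highest is 10 rad s⁻¹.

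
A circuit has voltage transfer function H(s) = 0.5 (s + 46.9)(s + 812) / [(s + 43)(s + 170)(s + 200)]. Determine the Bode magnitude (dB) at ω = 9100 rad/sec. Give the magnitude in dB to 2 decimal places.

-85.17 dB

|j9100 + 46.9| = √(9100² + 46.9²) = 9100
|j9100 + 812| = √(9100² + 812²) = 9136
|j9100 + 43| = √(9100² + 43²) = 9100
|j9100 + 170| = √(9100² + 170²) = 9102
|j9100 + 200| = √(9100² + 200²) = 9102
|H(j9100)| = 0.5 × 9100 × 9136 / (9100 × 9102 × 9102) = 5.5141e-05
20 log₁₀(5.5141e-05) = -85.171 dB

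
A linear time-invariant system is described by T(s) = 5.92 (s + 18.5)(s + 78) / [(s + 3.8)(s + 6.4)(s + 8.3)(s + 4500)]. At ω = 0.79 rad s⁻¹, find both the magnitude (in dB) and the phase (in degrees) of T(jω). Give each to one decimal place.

|T| = -40.8 dB, ∠T = -21.2°

|j0.79 + 18.5| = √(0.79² + 18.5²) = 18.52
|j0.79 + 78| = √(0.79² + 78²) = 78
|j0.79 + 3.8| = √(0.79² + 3.8²) = 3.881
|j0.79 + 6.4| = √(0.79² + 6.4²) = 6.449
|j0.79 + 8.3| = √(0.79² + 8.3²) = 8.338
|j0.79 + 4500| = √(0.79² + 4500²) = 4500
|T(j0.79)| = 5.92 × 18.52 × 78 / (3.881 × 6.449 × 8.338 × 4500) = 0.0091059
20 log₁₀(0.0091059) = -40.81 dB
∠(j0.79 + 18.5) = arctan(0.79/18.5) = 2.45°
∠(j0.79 + 78) = arctan(0.79/78) = 0.58°
∠(j0.79 + 3.8) = arctan(0.79/3.8) = 11.74°
∠(j0.79 + 6.4) = arctan(0.79/6.4) = 7.04°
∠(j0.79 + 8.3) = arctan(0.79/8.3) = 5.44°
∠(j0.79 + 4500) = arctan(0.79/4500) = 0.01°
∠T(j0.79) = 2.45° + 0.58° − (11.74° + 7.04° + 5.44° + 0.01°) = -21.20°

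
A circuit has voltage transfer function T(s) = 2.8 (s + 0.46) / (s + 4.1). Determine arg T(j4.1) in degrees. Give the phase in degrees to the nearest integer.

∠(j4.1 + 0.46) = arctan(4.1/0.46) = 83.60°
∠(j4.1 + 4.1) = arctan(4.1/4.1) = 45.00°
∠T(j4.1) = 83.60° − 45.00° = 38.60°

39°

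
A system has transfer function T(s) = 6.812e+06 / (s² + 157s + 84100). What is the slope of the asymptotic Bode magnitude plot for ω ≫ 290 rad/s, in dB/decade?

-40 dB/decade

With 0 zeros and 2 poles, the high-frequency asymptotic slope is 20 × (0 − 2) = -40 dB/decade.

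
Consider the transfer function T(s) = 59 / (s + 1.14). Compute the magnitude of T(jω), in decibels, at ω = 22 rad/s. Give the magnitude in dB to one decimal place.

|j22 + 1.14| = √(22² + 1.14²) = 22.03
|T(j22)| = 59 / 22.03 = 2.6782
20 log₁₀(2.6782) = 8.56 dB

8.6 dB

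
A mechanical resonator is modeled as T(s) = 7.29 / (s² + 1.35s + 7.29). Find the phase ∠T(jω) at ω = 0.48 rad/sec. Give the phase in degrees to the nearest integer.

-5°

∠[(j0.48)² + 1.35(j0.48) + 7.29] = ∠[7.0596 + j0.648] = 5.24°
∠T(j0.48) = −5.24° = -5.24°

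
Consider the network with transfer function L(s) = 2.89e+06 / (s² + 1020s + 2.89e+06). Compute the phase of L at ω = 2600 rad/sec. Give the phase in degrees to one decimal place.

∠[(j2600)² + 1020(j2600) + 2.89e+06] = ∠[-3.87e+06 + j2.652e+06] = 145.58°
∠L(j2600) = −145.58° = -145.58°

-145.6°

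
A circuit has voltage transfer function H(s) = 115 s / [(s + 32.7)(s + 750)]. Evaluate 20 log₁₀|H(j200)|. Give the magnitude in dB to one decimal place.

-16.7 dB

|j200| = 200
|j200 + 32.7| = √(200² + 32.7²) = 202.7
|j200 + 750| = √(200² + 750²) = 776.2
|H(j200)| = 115 × 200 / (202.7 × 776.2) = 0.14621
20 log₁₀(0.14621) = -16.70 dB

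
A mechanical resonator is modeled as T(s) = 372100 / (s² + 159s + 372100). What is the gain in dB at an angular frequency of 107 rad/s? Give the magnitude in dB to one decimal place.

|(j107)² + 159(j107) + 372100| = |3.6065e+05 + j17013| = 3.611e+05
|T(j107)| = 372100 / 3.611e+05 = 1.0306
20 log₁₀(1.0306) = 0.26 dB

0.3 dB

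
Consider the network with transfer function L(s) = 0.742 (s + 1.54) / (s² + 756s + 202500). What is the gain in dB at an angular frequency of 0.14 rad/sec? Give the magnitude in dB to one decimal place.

|j0.14 + 1.54| = √(0.14² + 1.54²) = 1.546
|(j0.14)² + 756(j0.14) + 202500| = |2.025e+05 + j105.84| = 2.025e+05
|L(j0.14)| = 0.742 × 1.546 / 2.025e+05 = 5.6661e-06
20 log₁₀(5.6661e-06) = -104.93 dB

-104.9 dB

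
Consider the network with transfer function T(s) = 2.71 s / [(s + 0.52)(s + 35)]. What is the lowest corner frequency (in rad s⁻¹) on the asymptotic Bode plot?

Break frequencies occur at each pole and zero magnitude: 0.52 rad s⁻¹, 35 rad s⁻¹.
The lowest is 0.52 rad s⁻¹.

0.52 rad s⁻¹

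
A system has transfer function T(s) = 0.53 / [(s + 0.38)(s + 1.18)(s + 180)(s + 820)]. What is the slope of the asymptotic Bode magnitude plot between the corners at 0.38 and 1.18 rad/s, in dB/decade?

In this band the factors already past their corner are: pole at 0.38; net slope = -20 dB/decade.

-20 dB/decade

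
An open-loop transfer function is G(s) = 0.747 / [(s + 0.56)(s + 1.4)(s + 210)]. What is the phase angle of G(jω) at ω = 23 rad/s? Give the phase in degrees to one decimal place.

-181.4°

∠(j23 + 0.56) = arctan(23/0.56) = 88.61°
∠(j23 + 1.4) = arctan(23/1.4) = 86.52°
∠(j23 + 210) = arctan(23/210) = 6.25°
∠G(j23) = − (88.61° + 86.52° + 6.25°) = -181.37°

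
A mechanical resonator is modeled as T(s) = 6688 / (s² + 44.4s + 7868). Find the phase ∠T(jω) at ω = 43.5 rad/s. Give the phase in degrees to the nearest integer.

-18 deg

∠[(j43.5)² + 44.4(j43.5) + 7868] = ∠[5975.8 + j1931.4] = 17.91°
∠T(j43.5) = −17.91° = -17.91°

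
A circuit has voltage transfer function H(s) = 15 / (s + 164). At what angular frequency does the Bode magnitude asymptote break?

164 rad s⁻¹

The single real pole at s = −164 gives a corner at ω = 164 rad s⁻¹.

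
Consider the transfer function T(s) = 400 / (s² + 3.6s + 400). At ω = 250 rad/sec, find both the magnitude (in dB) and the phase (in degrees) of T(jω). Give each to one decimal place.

|(j250)² + 3.6(j250) + 400| = |-62100 + j900| = 6.211e+04
|T(j250)| = 400 / 6.211e+04 = 0.0064405
20 log₁₀(0.0064405) = -43.82 dB
∠[(j250)² + 3.6(j250) + 400] = ∠[-62100 + j900] = 179.17°
∠T(j250) = −179.17° = -179.17°

|T| = -43.8 dB, ∠T = -179.2°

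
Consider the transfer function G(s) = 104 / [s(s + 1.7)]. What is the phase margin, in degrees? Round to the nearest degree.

10°

Gain crossover: |G(jω)| = 1 at ω ≈ 10.1 rad/sec.
∠G(j10.1) = −90° − arctan(10.1/1.7) ≈ -170.47°
PM = 180° + (-170.47°) = 9.53°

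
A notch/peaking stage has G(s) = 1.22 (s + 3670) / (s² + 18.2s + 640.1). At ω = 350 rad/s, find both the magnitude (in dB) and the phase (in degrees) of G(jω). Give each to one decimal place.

|j350 + 3670| = √(350² + 3670²) = 3687
|(j350)² + 18.2(j350) + 640.1| = |-1.2186e+05 + j6370| = 1.22e+05
|G(j350)| = 1.22 × 3687 / 1.22e+05 = 0.036859
20 log₁₀(0.036859) = -28.67 dB
∠(j350 + 3670) = arctan(350/3670) = 5.45°
∠[(j350)² + 18.2(j350) + 640.1] = ∠[-1.2186e+05 + j6370] = 177.01°
∠G(j350) = 5.45° − 177.01° = -171.56°

|G| = -28.7 dB, ∠G = -171.6°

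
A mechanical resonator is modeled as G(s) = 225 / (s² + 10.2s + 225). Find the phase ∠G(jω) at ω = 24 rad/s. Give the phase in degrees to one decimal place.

-145.1°

∠[(j24)² + 10.2(j24) + 225] = ∠[-351 + j244.8] = 145.11°
∠G(j24) = −145.11° = -145.11°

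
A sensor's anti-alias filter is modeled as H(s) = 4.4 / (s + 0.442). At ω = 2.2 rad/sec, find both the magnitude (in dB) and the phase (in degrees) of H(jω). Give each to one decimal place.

|H| = 5.8 dB, ∠H = -78.6°

|j2.2 + 0.442| = √(2.2² + 0.442²) = 2.244
|H(j2.2)| = 4.4 / 2.244 = 1.9608
20 log₁₀(1.9608) = 5.85 dB
∠(j2.2 + 0.442) = arctan(2.2/0.442) = 78.64°
∠H(j2.2) = −78.64° = -78.64°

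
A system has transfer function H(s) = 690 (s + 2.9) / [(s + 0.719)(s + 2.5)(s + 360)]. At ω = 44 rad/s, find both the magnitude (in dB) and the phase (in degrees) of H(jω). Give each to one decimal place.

|j44 + 2.9| = √(44² + 2.9²) = 44.1
|j44 + 0.719| = √(44² + 0.719²) = 44.01
|j44 + 2.5| = √(44² + 2.5²) = 44.07
|j44 + 360| = √(44² + 360²) = 362.7
|H(j44)| = 690 × 44.1 / (44.01 × 44.07 × 362.7) = 0.043257
20 log₁₀(0.043257) = -27.28 dB
∠(j44 + 2.9) = arctan(44/2.9) = 86.23°
∠(j44 + 0.719) = arctan(44/0.719) = 89.06°
∠(j44 + 2.5) = arctan(44/2.5) = 86.75°
∠(j44 + 360) = arctan(44/360) = 6.97°
∠H(j44) = 86.23° − (89.06° + 86.75° + 6.97°) = -96.55°

|H| = -27.3 dB, ∠H = -96.6°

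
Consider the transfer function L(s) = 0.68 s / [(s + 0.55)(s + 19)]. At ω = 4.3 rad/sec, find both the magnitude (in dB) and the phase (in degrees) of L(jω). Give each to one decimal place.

|L| = -29.2 dB, ∠L = -5.5°

|j4.3| = 4.3
|j4.3 + 0.55| = √(4.3² + 0.55²) = 4.335
|j4.3 + 19| = √(4.3² + 19²) = 19.48
|L(j4.3)| = 0.68 × 4.3 / (4.335 × 19.48) = 0.034625
20 log₁₀(0.034625) = -29.21 dB
∠(j4.3) = 90.00°
∠(j4.3 + 0.55) = arctan(4.3/0.55) = 82.71°
∠(j4.3 + 19) = arctan(4.3/19) = 12.75°
∠L(j4.3) = 90.00° − (82.71° + 12.75°) = -5.46°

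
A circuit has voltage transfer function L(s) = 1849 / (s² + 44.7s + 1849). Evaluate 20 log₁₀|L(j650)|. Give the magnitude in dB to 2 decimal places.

-47.16 dB

|(j650)² + 44.7(j650) + 1849| = |-4.2065e+05 + j29055| = 4.217e+05
|L(j650)| = 1849 / 4.217e+05 = 0.0043851
20 log₁₀(0.0043851) = -47.160 dB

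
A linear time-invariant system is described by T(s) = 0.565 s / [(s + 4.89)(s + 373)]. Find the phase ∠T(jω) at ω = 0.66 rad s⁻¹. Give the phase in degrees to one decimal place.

∠(j0.66) = 90.00°
∠(j0.66 + 4.89) = arctan(0.66/4.89) = 7.69°
∠(j0.66 + 373) = arctan(0.66/373) = 0.10°
∠T(j0.66) = 90.00° − (7.69° + 0.10°) = 82.21°

82.2°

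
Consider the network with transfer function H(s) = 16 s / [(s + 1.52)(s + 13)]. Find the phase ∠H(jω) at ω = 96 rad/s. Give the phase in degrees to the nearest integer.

∠(j96) = 90.00°
∠(j96 + 1.52) = arctan(96/1.52) = 89.09°
∠(j96 + 13) = arctan(96/13) = 82.29°
∠H(j96) = 90.00° − (89.09° + 82.29°) = -81.38°

-81°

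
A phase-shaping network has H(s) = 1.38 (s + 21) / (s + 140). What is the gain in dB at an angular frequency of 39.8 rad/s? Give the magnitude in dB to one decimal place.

-7.4 dB

|j39.8 + 21| = √(39.8² + 21²) = 45
|j39.8 + 140| = √(39.8² + 140²) = 145.5
|H(j39.8)| = 1.38 × 45 / 145.5 = 0.42667
20 log₁₀(0.42667) = -7.40 dB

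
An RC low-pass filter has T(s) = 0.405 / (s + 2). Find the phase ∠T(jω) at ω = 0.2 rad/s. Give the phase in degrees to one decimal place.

-5.7°

∠(j0.2 + 2) = arctan(0.2/2) = 5.71°
∠T(j0.2) = −5.71° = -5.71°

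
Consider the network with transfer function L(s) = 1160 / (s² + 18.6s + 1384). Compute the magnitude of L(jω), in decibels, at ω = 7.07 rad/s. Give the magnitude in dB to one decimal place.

|(j7.07)² + 18.6(j7.07) + 1384| = |1334 + j131.5| = 1340
|L(j7.07)| = 1160 / 1340 = 0.86536
20 log₁₀(0.86536) = -1.26 dB

-1.3 dB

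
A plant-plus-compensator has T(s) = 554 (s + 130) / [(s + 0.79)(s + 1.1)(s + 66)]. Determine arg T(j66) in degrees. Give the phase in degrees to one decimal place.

-196.4°

∠(j66 + 130) = arctan(66/130) = 26.92°
∠(j66 + 0.79) = arctan(66/0.79) = 89.31°
∠(j66 + 1.1) = arctan(66/1.1) = 89.05°
∠(j66 + 66) = arctan(66/66) = 45.00°
∠T(j66) = 26.92° − (89.31° + 89.05° + 45.00°) = -196.44°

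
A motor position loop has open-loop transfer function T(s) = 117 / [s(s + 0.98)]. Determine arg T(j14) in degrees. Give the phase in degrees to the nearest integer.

-176°

∠(j14 + 0.98) = arctan(14/0.98) = 86.00°
∠(j14) = 90.00°
∠T(j14) = − (86.00° + 90.00°) = -176.00°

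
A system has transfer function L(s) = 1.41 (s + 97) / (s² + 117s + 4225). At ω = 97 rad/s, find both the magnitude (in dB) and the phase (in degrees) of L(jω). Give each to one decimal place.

|L| = -36.2 dB, ∠L = -69.5 deg

|j97 + 97| = √(97² + 97²) = 137.2
|(j97)² + 117(j97) + 4225| = |-5184 + j11349| = 1.248e+04
|L(j97)| = 1.41 × 137.2 / 1.248e+04 = 0.015502
20 log₁₀(0.015502) = -36.19 dB
∠(j97 + 97) = arctan(97/97) = 45.00°
∠[(j97)² + 117(j97) + 4225] = ∠[-5184 + j11349] = 114.55°
∠L(j97) = 45.00° − 114.55° = -69.55°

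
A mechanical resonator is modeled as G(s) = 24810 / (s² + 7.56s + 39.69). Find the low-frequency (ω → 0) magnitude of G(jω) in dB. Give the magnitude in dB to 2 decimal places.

G(0) = 24810 / 39.69 = 625.09
20 log₁₀(625.09) = 55.919 dB

55.92 dB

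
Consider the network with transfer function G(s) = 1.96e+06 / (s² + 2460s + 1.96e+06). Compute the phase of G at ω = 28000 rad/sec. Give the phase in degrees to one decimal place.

-175.0 deg

∠[(j28000)² + 2460(j28000) + 1.96e+06] = ∠[-7.8204e+08 + j6.888e+07] = 174.97°
∠G(j28000) = −174.97° = -174.97°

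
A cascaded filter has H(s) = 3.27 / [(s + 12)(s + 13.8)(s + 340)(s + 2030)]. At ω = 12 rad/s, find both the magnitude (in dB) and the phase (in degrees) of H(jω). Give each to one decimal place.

|j12 + 12| = √(12² + 12²) = 16.97
|j12 + 13.8| = √(12² + 13.8²) = 18.29
|j12 + 340| = √(12² + 340²) = 340.2
|j12 + 2030| = √(12² + 2030²) = 2030
|H(j12)| = 3.27 / (16.97 × 18.29 × 340.2 × 2030) = 1.5256e-08
20 log₁₀(1.5256e-08) = -156.33 dB
∠(j12 + 12) = arctan(12/12) = 45.00°
∠(j12 + 13.8) = arctan(12/13.8) = 41.01°
∠(j12 + 340) = arctan(12/340) = 2.02°
∠(j12 + 2030) = arctan(12/2030) = 0.34°
∠H(j12) = − (45.00° + 41.01° + 2.02° + 0.34°) = -88.37°

|H| = -156.3 dB, ∠H = -88.4 deg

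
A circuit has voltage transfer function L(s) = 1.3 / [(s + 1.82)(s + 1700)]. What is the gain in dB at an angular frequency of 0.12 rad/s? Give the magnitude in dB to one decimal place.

-67.6 dB

|j0.12 + 1.82| = √(0.12² + 1.82²) = 1.824
|j0.12 + 1700| = √(0.12² + 1700²) = 1700
|L(j0.12)| = 1.3 / (1.824 × 1700) = 0.00041926
20 log₁₀(0.00041926) = -67.55 dB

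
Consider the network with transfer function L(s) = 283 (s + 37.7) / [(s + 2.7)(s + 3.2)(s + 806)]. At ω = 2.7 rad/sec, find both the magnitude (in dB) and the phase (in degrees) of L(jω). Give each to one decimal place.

|L| = -1.6 dB, ∠L = -81.3 deg

|j2.7 + 37.7| = √(2.7² + 37.7²) = 37.8
|j2.7 + 2.7| = √(2.7² + 2.7²) = 3.818
|j2.7 + 3.2| = √(2.7² + 3.2²) = 4.187
|j2.7 + 806| = √(2.7² + 806²) = 806
|L(j2.7)| = 283 × 37.8 / (3.818 × 4.187 × 806) = 0.8301
20 log₁₀(0.8301) = -1.62 dB
∠(j2.7 + 37.7) = arctan(2.7/37.7) = 4.10°
∠(j2.7 + 2.7) = arctan(2.7/2.7) = 45.00°
∠(j2.7 + 3.2) = arctan(2.7/3.2) = 40.16°
∠(j2.7 + 806) = arctan(2.7/806) = 0.19°
∠L(j2.7) = 4.10° − (45.00° + 40.16° + 0.19°) = -81.25°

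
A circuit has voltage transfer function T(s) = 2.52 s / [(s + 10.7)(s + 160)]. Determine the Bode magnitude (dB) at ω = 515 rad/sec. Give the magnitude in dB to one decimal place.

|j515| = 515
|j515 + 10.7| = √(515² + 10.7²) = 515.1
|j515 + 160| = √(515² + 160²) = 539.3
|T(j515)| = 2.52 × 515 / (515.1 × 539.3) = 0.0046719
20 log₁₀(0.0046719) = -46.61 dB

-46.6 dB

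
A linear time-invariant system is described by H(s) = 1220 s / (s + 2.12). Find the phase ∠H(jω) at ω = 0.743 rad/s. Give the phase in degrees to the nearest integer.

∠(j0.743) = 90.00°
∠(j0.743 + 2.12) = arctan(0.743/2.12) = 19.31°
∠H(j0.743) = 90.00° − 19.31° = 70.69°

71 deg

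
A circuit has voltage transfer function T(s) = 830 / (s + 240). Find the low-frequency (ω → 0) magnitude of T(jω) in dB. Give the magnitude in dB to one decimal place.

10.8 dB

T(0) = 830 / 240 = 3.4583
20 log₁₀(3.4583) = 10.78 dB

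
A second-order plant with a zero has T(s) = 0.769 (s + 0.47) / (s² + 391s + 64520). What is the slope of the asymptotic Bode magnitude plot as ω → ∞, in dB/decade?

With 1 zero and 2 poles, the high-frequency asymptotic slope is 20 × (1 − 2) = -20 dB/decade.

-20 dB/decade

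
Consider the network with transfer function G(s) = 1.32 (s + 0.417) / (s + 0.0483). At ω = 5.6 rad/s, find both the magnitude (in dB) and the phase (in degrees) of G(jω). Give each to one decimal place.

|j5.6 + 0.417| = √(5.6² + 0.417²) = 5.616
|j5.6 + 0.0483| = √(5.6² + 0.0483²) = 5.6
|G(j5.6)| = 1.32 × 5.616 / 5.6 = 1.3236
20 log₁₀(1.3236) = 2.44 dB
∠(j5.6 + 0.417) = arctan(5.6/0.417) = 85.74°
∠(j5.6 + 0.0483) = arctan(5.6/0.0483) = 89.51°
∠G(j5.6) = 85.74° − 89.51° = -3.76°

|G| = 2.4 dB, ∠G = -3.8°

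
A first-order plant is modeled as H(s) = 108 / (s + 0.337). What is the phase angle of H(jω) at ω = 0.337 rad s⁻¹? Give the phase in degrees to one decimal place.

-45.0 deg

∠(j0.337 + 0.337) = arctan(0.337/0.337) = 45.00°
∠H(j0.337) = −45.00° = -45.00°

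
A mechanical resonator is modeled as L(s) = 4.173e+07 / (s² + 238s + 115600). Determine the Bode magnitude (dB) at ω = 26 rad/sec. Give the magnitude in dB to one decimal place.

51.2 dB

|(j26)² + 238(j26) + 115600| = |1.1492e+05 + j6188| = 1.151e+05
|L(j26)| = 4.173e+07 / 1.151e+05 = 362.58
20 log₁₀(362.58) = 51.19 dB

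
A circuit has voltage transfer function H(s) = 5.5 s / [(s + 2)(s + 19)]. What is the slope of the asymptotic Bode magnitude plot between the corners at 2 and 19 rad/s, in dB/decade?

In this band the factors already past their corner are: 1 differentiator zero, pole at 2; net slope = 0 dB/decade.

0 dB/decade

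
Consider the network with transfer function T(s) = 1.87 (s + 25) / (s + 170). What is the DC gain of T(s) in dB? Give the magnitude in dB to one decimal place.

-11.2 dB

T(0) = 1.87 × 25 / 170 = 0.275
20 log₁₀(0.275) = -11.21 dB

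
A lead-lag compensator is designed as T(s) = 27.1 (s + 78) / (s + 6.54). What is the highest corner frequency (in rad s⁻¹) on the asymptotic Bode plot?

Break frequencies occur at each pole and zero magnitude: 6.54 rad s⁻¹, 78 rad s⁻¹.
The highest is 78 rad s⁻¹.

78 rad s⁻¹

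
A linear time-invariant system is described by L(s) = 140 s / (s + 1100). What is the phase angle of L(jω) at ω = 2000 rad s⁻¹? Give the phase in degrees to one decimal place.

∠(j2000) = 90.00°
∠(j2000 + 1100) = arctan(2000/1100) = 61.19°
∠L(j2000) = 90.00° − 61.19° = 28.81°

28.8°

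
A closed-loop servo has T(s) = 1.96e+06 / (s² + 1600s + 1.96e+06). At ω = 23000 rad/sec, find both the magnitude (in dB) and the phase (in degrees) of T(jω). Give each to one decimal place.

|(j23000)² + 1600(j23000) + 1.96e+06| = |-5.2704e+08 + j3.68e+07| = 5.283e+08
|T(j23000)| = 1.96e+06 / 5.283e+08 = 0.0037099
20 log₁₀(0.0037099) = -48.61 dB
∠[(j23000)² + 1600(j23000) + 1.96e+06] = ∠[-5.2704e+08 + j3.68e+07] = 176.01°
∠T(j23000) = −176.01° = -176.01°

|T| = -48.6 dB, ∠T = -176.0°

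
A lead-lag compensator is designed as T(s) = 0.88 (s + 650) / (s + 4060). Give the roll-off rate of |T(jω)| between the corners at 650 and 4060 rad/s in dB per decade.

In this band the factors already past their corner are: zero at 650; net slope = 20 dB/decade.

20 dB/decade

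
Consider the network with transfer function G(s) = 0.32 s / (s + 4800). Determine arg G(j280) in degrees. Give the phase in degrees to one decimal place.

86.7 deg

∠(j280) = 90.00°
∠(j280 + 4800) = arctan(280/4800) = 3.34°
∠G(j280) = 90.00° − 3.34° = 86.66°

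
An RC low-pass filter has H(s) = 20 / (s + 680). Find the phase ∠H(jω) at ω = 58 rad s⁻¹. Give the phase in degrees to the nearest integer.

∠(j58 + 680) = arctan(58/680) = 4.88°
∠H(j58) = −4.88° = -4.88°

-5°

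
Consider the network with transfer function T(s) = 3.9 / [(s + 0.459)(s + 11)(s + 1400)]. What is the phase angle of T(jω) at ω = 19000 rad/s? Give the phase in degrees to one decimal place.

∠(j19000 + 0.459) = arctan(19000/0.459) = 90.00°
∠(j19000 + 11) = arctan(19000/11) = 89.97°
∠(j19000 + 1400) = arctan(19000/1400) = 85.79°
∠T(j19000) = − (90.00° + 89.97° + 85.79°) = -265.75°

-265.8 deg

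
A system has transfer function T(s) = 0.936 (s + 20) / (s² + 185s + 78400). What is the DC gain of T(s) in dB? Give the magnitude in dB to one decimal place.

T(0) = 0.936 × 20 / 78400 = 0.00023878
20 log₁₀(0.00023878) = -72.44 dB

-72.4 dB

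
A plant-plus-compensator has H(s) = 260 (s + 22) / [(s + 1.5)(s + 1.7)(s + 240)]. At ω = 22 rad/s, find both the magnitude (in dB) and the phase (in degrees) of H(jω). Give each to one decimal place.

|j22 + 22| = √(22² + 22²) = 31.11
|j22 + 1.5| = √(22² + 1.5²) = 22.05
|j22 + 1.7| = √(22² + 1.7²) = 22.07
|j22 + 240| = √(22² + 240²) = 241
|H(j22)| = 260 × 31.11 / (22.05 × 22.07 × 241) = 0.068982
20 log₁₀(0.068982) = -23.23 dB
∠(j22 + 22) = arctan(22/22) = 45.00°
∠(j22 + 1.5) = arctan(22/1.5) = 86.10°
∠(j22 + 1.7) = arctan(22/1.7) = 85.58°
∠(j22 + 240) = arctan(22/240) = 5.24°
∠H(j22) = 45.00° − (86.10° + 85.58° + 5.24°) = -131.92°

|H| = -23.2 dB, ∠H = -131.9°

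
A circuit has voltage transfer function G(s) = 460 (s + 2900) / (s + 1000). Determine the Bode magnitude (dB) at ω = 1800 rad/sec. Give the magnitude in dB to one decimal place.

|j1800 + 2900| = √(1800² + 2900²) = 3413
|j1800 + 1000| = √(1800² + 1000²) = 2059
|G(j1800)| = 460 × 3413 / 2059 = 762.5
20 log₁₀(762.5) = 57.64 dB

57.6 dB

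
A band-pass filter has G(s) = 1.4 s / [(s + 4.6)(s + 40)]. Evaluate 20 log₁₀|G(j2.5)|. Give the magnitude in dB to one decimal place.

|j2.5| = 2.5
|j2.5 + 4.6| = √(2.5² + 4.6²) = 5.235
|j2.5 + 40| = √(2.5² + 40²) = 40.08
|G(j2.5)| = 1.4 × 2.5 / (5.235 × 40.08) = 0.01668
20 log₁₀(0.01668) = -35.56 dB

-35.6 dB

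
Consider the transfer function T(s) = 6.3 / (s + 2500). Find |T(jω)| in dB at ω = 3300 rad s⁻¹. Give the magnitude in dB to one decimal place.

|j3300 + 2500| = √(3300² + 2500²) = 4140
|T(j3300)| = 6.3 / 4140 = 0.0015217
20 log₁₀(0.0015217) = -56.35 dB

-56.4 dB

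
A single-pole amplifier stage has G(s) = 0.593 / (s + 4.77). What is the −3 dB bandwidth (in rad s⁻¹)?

For a single-pole low-pass, the −3 dB point is at the pole: ω = 4.77 rad s⁻¹.

4.77 rad s⁻¹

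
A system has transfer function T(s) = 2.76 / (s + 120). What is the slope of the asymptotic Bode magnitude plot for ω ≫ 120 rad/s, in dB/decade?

-20 dB/decade

With 0 zeros and 1 pole, the high-frequency asymptotic slope is 20 × (0 − 1) = -20 dB/decade.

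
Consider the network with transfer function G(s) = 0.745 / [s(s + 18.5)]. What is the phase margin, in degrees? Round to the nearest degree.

90°

Gain crossover: |G(jω)| = 1 at ω ≈ 0.0403 rad s⁻¹.
∠G(j0.0403) = −90° − arctan(0.0403/18.5) ≈ -90.12°
PM = 180° + (-90.12°) = 89.88°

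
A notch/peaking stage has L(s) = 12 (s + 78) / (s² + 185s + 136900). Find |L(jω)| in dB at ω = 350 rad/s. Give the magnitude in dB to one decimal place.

|j350 + 78| = √(350² + 78²) = 358.6
|(j350)² + 185(j350) + 136900| = |14400 + j64750| = 6.633e+04
|L(j350)| = 12 × 358.6 / 6.633e+04 = 0.064871
20 log₁₀(0.064871) = -23.76 dB

-23.8 dB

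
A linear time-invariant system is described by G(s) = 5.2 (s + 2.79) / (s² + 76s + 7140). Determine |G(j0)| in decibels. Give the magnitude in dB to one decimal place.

G(0) = 5.2 × 2.79 / 7140 = 0.0020319
20 log₁₀(0.0020319) = -53.84 dB

-53.8 dB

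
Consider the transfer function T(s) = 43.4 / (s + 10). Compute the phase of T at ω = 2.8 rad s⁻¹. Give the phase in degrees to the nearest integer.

-16°

∠(j2.8 + 10) = arctan(2.8/10) = 15.64°
∠T(j2.8) = −15.64° = -15.64°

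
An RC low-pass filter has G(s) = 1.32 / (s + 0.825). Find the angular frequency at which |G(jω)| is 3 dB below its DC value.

0.825 rad/s

For a single-pole low-pass, the −3 dB point is at the pole: ω = 0.825 rad/s.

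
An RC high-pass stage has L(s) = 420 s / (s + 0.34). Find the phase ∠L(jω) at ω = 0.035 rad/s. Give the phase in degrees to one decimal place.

84.1 deg

∠(j0.035) = 90.00°
∠(j0.035 + 0.34) = arctan(0.035/0.34) = 5.88°
∠L(j0.035) = 90.00° − 5.88° = 84.12°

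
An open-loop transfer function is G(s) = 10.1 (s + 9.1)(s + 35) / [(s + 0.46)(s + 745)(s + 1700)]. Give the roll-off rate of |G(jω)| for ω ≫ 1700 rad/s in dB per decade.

With 2 zeros and 3 poles, the high-frequency asymptotic slope is 20 × (2 − 3) = -20 dB/decade.

-20 dB/decade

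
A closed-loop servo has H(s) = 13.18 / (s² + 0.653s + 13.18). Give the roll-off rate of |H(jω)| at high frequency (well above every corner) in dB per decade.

-40 dB/decade

With 0 zeros and 2 poles, the high-frequency asymptotic slope is 20 × (0 − 2) = -40 dB/decade.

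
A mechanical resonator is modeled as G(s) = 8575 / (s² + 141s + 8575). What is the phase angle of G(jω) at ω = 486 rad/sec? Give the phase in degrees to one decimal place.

∠[(j486)² + 141(j486) + 8575] = ∠[-2.2762e+05 + j68526] = 163.25°
∠G(j486) = −163.25° = -163.25°

-163.2°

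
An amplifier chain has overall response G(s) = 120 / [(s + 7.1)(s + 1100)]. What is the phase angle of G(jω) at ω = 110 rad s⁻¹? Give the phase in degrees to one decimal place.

-92.0°

∠(j110 + 7.1) = arctan(110/7.1) = 86.31°
∠(j110 + 1100) = arctan(110/1100) = 5.71°
∠G(j110) = − (86.31° + 5.71°) = -92.02°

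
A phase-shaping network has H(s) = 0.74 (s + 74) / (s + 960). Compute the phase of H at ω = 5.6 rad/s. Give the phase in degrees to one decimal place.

4.0 deg

∠(j5.6 + 74) = arctan(5.6/74) = 4.33°
∠(j5.6 + 960) = arctan(5.6/960) = 0.33°
∠H(j5.6) = 4.33° − 0.33° = 3.99°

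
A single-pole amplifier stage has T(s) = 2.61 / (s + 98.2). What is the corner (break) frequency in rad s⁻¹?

98.2 rad s⁻¹

The single real pole at s = −98.2 gives a corner at ω = 98.2 rad s⁻¹.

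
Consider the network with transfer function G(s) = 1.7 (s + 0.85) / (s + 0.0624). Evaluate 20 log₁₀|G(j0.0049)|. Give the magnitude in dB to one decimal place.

27.3 dB

|j0.0049 + 0.85| = √(0.0049² + 0.85²) = 0.85
|j0.0049 + 0.0624| = √(0.0049² + 0.0624²) = 0.06259
|G(j0.0049)| = 1.7 × 0.85 / 0.06259 = 23.086
20 log₁₀(23.086) = 27.27 dB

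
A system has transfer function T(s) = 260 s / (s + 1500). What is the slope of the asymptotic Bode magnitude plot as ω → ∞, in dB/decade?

With 1 zero and 1 pole, the high-frequency asymptotic slope is 20 × (1 − 1) = 0 dB/decade.

0 dB/decade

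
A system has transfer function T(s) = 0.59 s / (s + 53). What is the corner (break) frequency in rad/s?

The single real pole at s = −53 gives a corner at ω = 53 rad/s.

53 rad/s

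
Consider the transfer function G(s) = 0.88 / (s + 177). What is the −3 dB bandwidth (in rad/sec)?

177 rad/sec

For a single-pole low-pass, the −3 dB point is at the pole: ω = 177 rad/sec.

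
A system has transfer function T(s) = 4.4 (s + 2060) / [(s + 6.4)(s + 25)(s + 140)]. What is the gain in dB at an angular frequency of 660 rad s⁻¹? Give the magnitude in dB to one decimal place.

-89.8 dB

|j660 + 2060| = √(660² + 2060²) = 2163
|j660 + 6.4| = √(660² + 6.4²) = 660
|j660 + 25| = √(660² + 25²) = 660.5
|j660 + 140| = √(660² + 140²) = 674.7
|T(j660)| = 4.4 × 2163 / (660 × 660.5 × 674.7) = 3.2361e-05
20 log₁₀(3.2361e-05) = -89.80 dB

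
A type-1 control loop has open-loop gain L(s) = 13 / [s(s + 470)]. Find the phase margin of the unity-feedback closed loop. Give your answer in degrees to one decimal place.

Gain crossover: |L(jω)| = 1 at ω ≈ 0.0277 rad/sec.
∠L(j0.0277) = −90° − arctan(0.0277/470) ≈ -90.00°
PM = 180° + (-90.00°) = 90.00°

90.0°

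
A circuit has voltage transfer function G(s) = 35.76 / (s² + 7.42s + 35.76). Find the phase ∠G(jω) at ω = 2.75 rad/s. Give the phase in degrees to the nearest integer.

∠[(j2.75)² + 7.42(j2.75) + 35.76] = ∠[28.197 + j20.405] = 35.89°
∠G(j2.75) = −35.89° = -35.89°

-36°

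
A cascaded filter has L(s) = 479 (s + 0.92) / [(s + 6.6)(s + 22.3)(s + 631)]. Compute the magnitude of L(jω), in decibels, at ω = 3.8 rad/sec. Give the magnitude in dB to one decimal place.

-35.3 dB

|j3.8 + 0.92| = √(3.8² + 0.92²) = 3.91
|j3.8 + 6.6| = √(3.8² + 6.6²) = 7.616
|j3.8 + 22.3| = √(3.8² + 22.3²) = 22.62
|j3.8 + 631| = √(3.8² + 631²) = 631
|L(j3.8)| = 479 × 3.91 / (7.616 × 22.62 × 631) = 0.017227
20 log₁₀(0.017227) = -35.28 dB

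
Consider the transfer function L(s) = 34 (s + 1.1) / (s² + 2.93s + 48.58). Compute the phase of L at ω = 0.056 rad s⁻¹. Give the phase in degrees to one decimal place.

∠(j0.056 + 1.1) = arctan(0.056/1.1) = 2.91°
∠[(j0.056)² + 2.93(j0.056) + 48.58] = ∠[48.577 + j0.16408] = 0.19°
∠L(j0.056) = 2.91° − 0.19° = 2.72°

2.7°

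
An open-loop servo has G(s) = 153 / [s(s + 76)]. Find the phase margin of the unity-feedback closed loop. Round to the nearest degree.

88°

Gain crossover: |G(jω)| = 1 at ω ≈ 2.01 rad/sec.
∠G(j2.01) = −90° − arctan(2.01/76) ≈ -91.52°
PM = 180° + (-91.52°) = 88.48°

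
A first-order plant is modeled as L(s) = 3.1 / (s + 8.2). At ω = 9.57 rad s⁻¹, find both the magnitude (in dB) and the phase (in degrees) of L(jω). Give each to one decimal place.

|j9.57 + 8.2| = √(9.57² + 8.2²) = 12.6
|L(j9.57)| = 3.1 / 12.6 = 0.24598
20 log₁₀(0.24598) = -12.18 dB
∠(j9.57 + 8.2) = arctan(9.57/8.2) = 49.41°
∠L(j9.57) = −49.41° = -49.41°

|L| = -12.2 dB, ∠L = -49.4°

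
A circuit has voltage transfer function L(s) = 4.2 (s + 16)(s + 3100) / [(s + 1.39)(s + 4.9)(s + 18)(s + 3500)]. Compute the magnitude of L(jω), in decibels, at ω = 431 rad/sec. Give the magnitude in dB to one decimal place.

-94.0 dB

|j431 + 16| = √(431² + 16²) = 431.3
|j431 + 3100| = √(431² + 3100²) = 3130
|j431 + 1.39| = √(431² + 1.39²) = 431
|j431 + 4.9| = √(431² + 4.9²) = 431
|j431 + 18| = √(431² + 18²) = 431.4
|j431 + 3500| = √(431² + 3500²) = 3526
|L(j431)| = 4.2 × 431.3 × 3130 / (431 × 431 × 431.4 × 3526) = 2.0062e-05
20 log₁₀(2.0062e-05) = -93.95 dB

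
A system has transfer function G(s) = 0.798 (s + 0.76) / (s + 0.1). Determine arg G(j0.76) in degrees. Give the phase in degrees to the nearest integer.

-38 deg

∠(j0.76 + 0.76) = arctan(0.76/0.76) = 45.00°
∠(j0.76 + 0.1) = arctan(0.76/0.1) = 82.50°
∠G(j0.76) = 45.00° − 82.50° = -37.50°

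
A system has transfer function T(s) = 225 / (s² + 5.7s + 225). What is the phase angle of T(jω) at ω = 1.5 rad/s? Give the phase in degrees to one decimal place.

-2.2 deg

∠[(j1.5)² + 5.7(j1.5) + 225] = ∠[222.75 + j8.55] = 2.20°
∠T(j1.5) = −2.20° = -2.20°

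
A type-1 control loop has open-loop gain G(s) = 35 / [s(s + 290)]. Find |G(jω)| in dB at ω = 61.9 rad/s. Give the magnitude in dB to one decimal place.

|j61.9 + 290| = √(61.9² + 290²) = 296.5
|j61.9| = 61.9
|G(j61.9)| = 35 / (296.5 × 61.9) = 0.0019068
20 log₁₀(0.0019068) = -54.39 dB

-54.4 dB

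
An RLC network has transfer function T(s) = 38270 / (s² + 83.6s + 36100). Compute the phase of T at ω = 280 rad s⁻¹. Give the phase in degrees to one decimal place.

∠[(j280)² + 83.6(j280) + 36100] = ∠[-42300 + j23408] = 151.04°
∠T(j280) = −151.04° = -151.04°

-151.0°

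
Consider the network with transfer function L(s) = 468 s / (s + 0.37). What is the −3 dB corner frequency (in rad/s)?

0.37 rad/s

For a single-pole high-pass, the −3 dB point is at the pole: ω = 0.37 rad/s.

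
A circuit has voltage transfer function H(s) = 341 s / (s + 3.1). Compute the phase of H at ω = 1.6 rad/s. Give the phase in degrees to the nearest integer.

∠(j1.6) = 90.00°
∠(j1.6 + 3.1) = arctan(1.6/3.1) = 27.30°
∠H(j1.6) = 90.00° − 27.30° = 62.70°

63 deg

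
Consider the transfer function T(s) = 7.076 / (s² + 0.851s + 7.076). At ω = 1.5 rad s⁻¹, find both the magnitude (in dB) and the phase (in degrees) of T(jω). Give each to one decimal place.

|(j1.5)² + 0.851(j1.5) + 7.076| = |4.826 + j1.2765| = 4.992
|T(j1.5)| = 7.076 / 4.992 = 1.4175
20 log₁₀(1.4175) = 3.03 dB
∠[(j1.5)² + 0.851(j1.5) + 7.076] = ∠[4.826 + j1.2765] = 14.82°
∠T(j1.5) = −14.82° = -14.82°

|T| = 3.0 dB, ∠T = -14.8°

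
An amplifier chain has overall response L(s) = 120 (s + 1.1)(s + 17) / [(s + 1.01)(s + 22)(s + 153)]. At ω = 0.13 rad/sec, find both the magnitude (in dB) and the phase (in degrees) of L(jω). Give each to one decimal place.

|j0.13 + 1.1| = √(0.13² + 1.1²) = 1.108
|j0.13 + 17| = √(0.13² + 17²) = 17
|j0.13 + 1.01| = √(0.13² + 1.01²) = 1.018
|j0.13 + 22| = √(0.13² + 22²) = 22
|j0.13 + 153| = √(0.13² + 153²) = 153
|L(j0.13)| = 120 × 1.108 × 17 / (1.018 × 22 × 153) = 0.65923
20 log₁₀(0.65923) = -3.62 dB
∠(j0.13 + 1.1) = arctan(0.13/1.1) = 6.74°
∠(j0.13 + 17) = arctan(0.13/17) = 0.44°
∠(j0.13 + 1.01) = arctan(0.13/1.01) = 7.33°
∠(j0.13 + 22) = arctan(0.13/22) = 0.34°
∠(j0.13 + 153) = arctan(0.13/153) = 0.05°
∠L(j0.13) = 6.74° + 0.44° − (7.33° + 0.34° + 0.05°) = -0.54°

|L| = -3.6 dB, ∠L = -0.5°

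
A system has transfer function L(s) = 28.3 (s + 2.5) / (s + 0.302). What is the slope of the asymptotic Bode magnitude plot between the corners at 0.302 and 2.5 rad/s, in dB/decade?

In this band the factors already past their corner are: pole at 0.302; net slope = -20 dB/decade.

-20 dB/decade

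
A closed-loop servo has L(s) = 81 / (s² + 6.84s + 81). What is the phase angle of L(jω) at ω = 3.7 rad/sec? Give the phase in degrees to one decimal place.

∠[(j3.7)² + 6.84(j3.7) + 81] = ∠[67.31 + j25.308] = 20.61°
∠L(j3.7) = −20.61° = -20.61°

-20.6°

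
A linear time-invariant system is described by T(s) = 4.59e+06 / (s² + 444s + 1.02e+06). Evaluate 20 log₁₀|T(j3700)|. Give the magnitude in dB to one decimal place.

|(j3700)² + 444(j3700) + 1.02e+06| = |-1.267e+07 + j1.6428e+06| = 1.278e+07
|T(j3700)| = 4.59e+06 / 1.278e+07 = 0.35927
20 log₁₀(0.35927) = -8.89 dB

-8.9 dB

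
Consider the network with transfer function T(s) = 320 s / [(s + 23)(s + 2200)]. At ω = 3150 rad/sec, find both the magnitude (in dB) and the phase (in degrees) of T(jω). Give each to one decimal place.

|T| = -21.6 dB, ∠T = -54.7 deg

|j3150| = 3150
|j3150 + 23| = √(3150² + 23²) = 3150
|j3150 + 2200| = √(3150² + 2200²) = 3842
|T(j3150)| = 320 × 3150 / (3150 × 3842) = 0.083283
20 log₁₀(0.083283) = -21.59 dB
∠(j3150) = 90.00°
∠(j3150 + 23) = arctan(3150/23) = 89.58°
∠(j3150 + 2200) = arctan(3150/2200) = 55.07°
∠T(j3150) = 90.00° − (89.58° + 55.07°) = -54.65°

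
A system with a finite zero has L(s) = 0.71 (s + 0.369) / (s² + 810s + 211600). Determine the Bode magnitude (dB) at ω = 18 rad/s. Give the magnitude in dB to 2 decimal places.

-84.39 dB

|j18 + 0.369| = √(18² + 0.369²) = 18
|(j18)² + 810(j18) + 211600| = |2.1128e+05 + j14580| = 2.118e+05
|L(j18)| = 0.71 × 18 / 2.118e+05 = 6.0359e-05
20 log₁₀(6.0359e-05) = -84.385 dB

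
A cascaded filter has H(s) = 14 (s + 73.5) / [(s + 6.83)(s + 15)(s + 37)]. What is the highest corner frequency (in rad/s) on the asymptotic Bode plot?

73.5 rad/s

Break frequencies occur at each pole and zero magnitude: 6.83 rad/s, 15 rad/s, 37 rad/s, 73.5 rad/s.
The highest is 73.5 rad/s.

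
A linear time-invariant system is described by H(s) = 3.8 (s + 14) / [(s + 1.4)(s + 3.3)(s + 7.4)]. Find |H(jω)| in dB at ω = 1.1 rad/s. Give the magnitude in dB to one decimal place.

1.2 dB

|j1.1 + 14| = √(1.1² + 14²) = 14.04
|j1.1 + 1.4| = √(1.1² + 1.4²) = 1.78
|j1.1 + 3.3| = √(1.1² + 3.3²) = 3.479
|j1.1 + 7.4| = √(1.1² + 7.4²) = 7.481
|H(j1.1)| = 3.8 × 14.04 / (1.78 × 3.479 × 7.481) = 1.1517
20 log₁₀(1.1517) = 1.23 dB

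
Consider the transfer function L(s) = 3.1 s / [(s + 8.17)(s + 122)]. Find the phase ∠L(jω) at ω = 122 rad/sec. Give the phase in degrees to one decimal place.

∠(j122) = 90.00°
∠(j122 + 8.17) = arctan(122/8.17) = 86.17°
∠(j122 + 122) = arctan(122/122) = 45.00°
∠L(j122) = 90.00° − (86.17° + 45.00°) = -41.17°

-41.2°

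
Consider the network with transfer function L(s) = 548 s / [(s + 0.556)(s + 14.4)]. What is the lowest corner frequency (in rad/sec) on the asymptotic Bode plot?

0.556 rad/sec

Break frequencies occur at each pole and zero magnitude: 0.556 rad/sec, 14.4 rad/sec.
The lowest is 0.556 rad/sec.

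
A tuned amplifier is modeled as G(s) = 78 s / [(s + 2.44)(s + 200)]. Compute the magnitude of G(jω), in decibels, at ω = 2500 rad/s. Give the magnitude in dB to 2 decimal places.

|j2500| = 2500
|j2500 + 2.44| = √(2500² + 2.44²) = 2500
|j2500 + 200| = √(2500² + 200²) = 2508
|G(j2500)| = 78 × 2500 / (2500 × 2508) = 0.031101
20 log₁₀(0.031101) = -30.145 dB

-30.14 dB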